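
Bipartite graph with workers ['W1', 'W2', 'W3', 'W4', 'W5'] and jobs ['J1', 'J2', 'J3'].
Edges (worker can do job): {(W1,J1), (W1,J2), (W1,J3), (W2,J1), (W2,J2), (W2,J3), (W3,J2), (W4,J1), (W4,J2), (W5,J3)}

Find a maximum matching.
Matching: {(W3,J2), (W4,J1), (W5,J3)}

Maximum matching (size 3):
  W3 → J2
  W4 → J1
  W5 → J3

Each worker is assigned to at most one job, and each job to at most one worker.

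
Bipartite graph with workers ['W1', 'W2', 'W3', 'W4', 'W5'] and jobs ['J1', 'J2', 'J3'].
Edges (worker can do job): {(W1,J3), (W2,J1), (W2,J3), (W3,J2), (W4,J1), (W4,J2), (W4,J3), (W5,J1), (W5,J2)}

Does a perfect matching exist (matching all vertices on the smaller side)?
Yes, perfect matching exists (size 3)

Perfect matching: {(W3,J2), (W4,J3), (W5,J1)}
All 3 vertices on the smaller side are matched.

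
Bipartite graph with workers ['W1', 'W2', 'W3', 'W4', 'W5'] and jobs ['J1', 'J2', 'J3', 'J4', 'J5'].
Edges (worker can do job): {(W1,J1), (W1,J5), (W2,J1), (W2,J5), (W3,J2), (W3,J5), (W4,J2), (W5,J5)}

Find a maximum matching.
Matching: {(W1,J1), (W3,J5), (W4,J2)}

Maximum matching (size 3):
  W1 → J1
  W3 → J5
  W4 → J2

Each worker is assigned to at most one job, and each job to at most one worker.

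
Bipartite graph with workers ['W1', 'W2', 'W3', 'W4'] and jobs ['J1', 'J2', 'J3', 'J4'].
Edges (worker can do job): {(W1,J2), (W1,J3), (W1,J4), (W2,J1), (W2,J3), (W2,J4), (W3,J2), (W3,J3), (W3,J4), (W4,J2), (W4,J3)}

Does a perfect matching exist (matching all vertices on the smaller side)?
Yes, perfect matching exists (size 4)

Perfect matching: {(W1,J4), (W2,J1), (W3,J2), (W4,J3)}
All 4 vertices on the smaller side are matched.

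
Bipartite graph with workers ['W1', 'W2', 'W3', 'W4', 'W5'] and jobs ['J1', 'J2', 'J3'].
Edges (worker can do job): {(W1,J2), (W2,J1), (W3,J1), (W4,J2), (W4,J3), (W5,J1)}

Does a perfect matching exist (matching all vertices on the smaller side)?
Yes, perfect matching exists (size 3)

Perfect matching: {(W1,J2), (W3,J1), (W4,J3)}
All 3 vertices on the smaller side are matched.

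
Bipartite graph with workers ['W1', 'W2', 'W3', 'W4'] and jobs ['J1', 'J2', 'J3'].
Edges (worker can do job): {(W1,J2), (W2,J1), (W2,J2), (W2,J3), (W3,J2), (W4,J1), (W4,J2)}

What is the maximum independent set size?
Maximum independent set = 4

By König's theorem:
- Min vertex cover = Max matching = 3
- Max independent set = Total vertices - Min vertex cover
- Max independent set = 7 - 3 = 4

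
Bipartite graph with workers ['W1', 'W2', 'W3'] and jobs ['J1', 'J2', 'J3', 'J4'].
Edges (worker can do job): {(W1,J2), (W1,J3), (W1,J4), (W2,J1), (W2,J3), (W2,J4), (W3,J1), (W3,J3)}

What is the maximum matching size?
Maximum matching size = 3

Maximum matching: {(W1,J2), (W2,J4), (W3,J1)}
Size: 3

This assigns 3 workers to 3 distinct jobs.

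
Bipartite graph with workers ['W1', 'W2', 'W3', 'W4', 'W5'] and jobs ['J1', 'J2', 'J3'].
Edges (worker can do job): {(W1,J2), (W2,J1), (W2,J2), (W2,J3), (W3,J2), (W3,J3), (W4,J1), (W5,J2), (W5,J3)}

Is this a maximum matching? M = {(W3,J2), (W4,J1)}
No, size 2 is not maximum

Proposed matching has size 2.
Maximum matching size for this graph: 3.

This is NOT maximum - can be improved to size 3.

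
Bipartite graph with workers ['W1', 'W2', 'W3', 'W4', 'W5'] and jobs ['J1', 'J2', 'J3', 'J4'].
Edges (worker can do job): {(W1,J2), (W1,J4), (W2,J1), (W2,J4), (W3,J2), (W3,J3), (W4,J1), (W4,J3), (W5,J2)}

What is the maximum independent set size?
Maximum independent set = 5

By König's theorem:
- Min vertex cover = Max matching = 4
- Max independent set = Total vertices - Min vertex cover
- Max independent set = 9 - 4 = 5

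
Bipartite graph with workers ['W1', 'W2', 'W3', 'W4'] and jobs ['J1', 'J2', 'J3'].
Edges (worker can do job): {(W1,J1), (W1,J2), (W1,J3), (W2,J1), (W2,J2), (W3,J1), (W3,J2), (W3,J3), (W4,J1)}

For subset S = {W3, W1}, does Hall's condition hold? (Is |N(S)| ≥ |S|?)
Yes: |N(S)| = 3, |S| = 2

Subset S = {W3, W1}
Neighbors N(S) = {J1, J2, J3}

|N(S)| = 3, |S| = 2
Hall's condition: |N(S)| ≥ |S| is satisfied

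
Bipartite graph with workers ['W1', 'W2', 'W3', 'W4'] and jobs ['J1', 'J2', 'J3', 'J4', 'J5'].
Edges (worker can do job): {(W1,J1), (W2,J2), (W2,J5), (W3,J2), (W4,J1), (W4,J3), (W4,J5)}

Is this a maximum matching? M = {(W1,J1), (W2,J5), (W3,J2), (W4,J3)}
Yes, size 4 is maximum

Proposed matching has size 4.
Maximum matching size for this graph: 4.

This is a maximum matching.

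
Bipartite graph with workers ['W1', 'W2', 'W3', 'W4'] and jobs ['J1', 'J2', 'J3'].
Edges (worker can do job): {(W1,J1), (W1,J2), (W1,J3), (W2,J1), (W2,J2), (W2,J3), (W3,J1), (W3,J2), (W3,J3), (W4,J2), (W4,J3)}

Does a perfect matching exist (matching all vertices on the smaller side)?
Yes, perfect matching exists (size 3)

Perfect matching: {(W1,J1), (W3,J2), (W4,J3)}
All 3 vertices on the smaller side are matched.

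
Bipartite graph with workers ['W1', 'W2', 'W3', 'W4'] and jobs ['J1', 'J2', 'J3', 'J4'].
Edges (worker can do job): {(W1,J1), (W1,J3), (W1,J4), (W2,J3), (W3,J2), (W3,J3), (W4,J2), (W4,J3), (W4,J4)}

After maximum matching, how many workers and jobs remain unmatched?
Unmatched: 0 workers, 0 jobs

Maximum matching size: 4
Workers: 4 total, 4 matched, 0 unmatched
Jobs: 4 total, 4 matched, 0 unmatched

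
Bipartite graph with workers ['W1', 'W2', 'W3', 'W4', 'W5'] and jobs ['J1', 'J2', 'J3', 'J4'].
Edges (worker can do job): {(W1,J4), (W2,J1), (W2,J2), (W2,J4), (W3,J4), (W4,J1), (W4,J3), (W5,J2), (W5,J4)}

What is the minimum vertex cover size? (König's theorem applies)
Minimum vertex cover size = 4

By König's theorem: in bipartite graphs,
min vertex cover = max matching = 4

Maximum matching has size 4, so minimum vertex cover also has size 4.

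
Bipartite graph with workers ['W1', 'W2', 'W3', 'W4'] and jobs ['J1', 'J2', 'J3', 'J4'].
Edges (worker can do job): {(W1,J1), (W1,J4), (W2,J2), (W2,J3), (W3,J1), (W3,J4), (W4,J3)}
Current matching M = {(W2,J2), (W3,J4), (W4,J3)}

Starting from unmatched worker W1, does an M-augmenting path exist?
Yes: W1 → J4 → W3 → J1

An M-augmenting path alternates non-matching / matching edges, starting and ending at unmatched vertices.
Path: W1 → J4 → W3 → J1
(J1 is unmatched in M, so the path is augmenting.)
Flipping edges along this path would increase |M| from 3 to 4.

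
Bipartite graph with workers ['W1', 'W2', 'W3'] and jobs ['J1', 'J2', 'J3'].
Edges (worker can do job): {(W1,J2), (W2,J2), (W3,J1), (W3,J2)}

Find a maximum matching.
Matching: {(W1,J2), (W3,J1)}

Maximum matching (size 2):
  W1 → J2
  W3 → J1

Each worker is assigned to at most one job, and each job to at most one worker.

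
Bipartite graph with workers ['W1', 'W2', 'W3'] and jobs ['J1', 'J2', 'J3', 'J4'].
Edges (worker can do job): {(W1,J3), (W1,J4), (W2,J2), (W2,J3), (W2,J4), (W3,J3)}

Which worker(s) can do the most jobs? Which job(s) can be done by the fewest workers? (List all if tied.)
Most versatile: W2 (3 jobs); Least covered: J1 (0 workers)

Worker degrees (jobs they can do): W1:2, W2:3, W3:1
Job degrees (workers who can do it): J1:0, J2:1, J3:3, J4:2

Maximum worker degree is 3, achieved by: W2
Minimum job degree is 0, achieved by: J1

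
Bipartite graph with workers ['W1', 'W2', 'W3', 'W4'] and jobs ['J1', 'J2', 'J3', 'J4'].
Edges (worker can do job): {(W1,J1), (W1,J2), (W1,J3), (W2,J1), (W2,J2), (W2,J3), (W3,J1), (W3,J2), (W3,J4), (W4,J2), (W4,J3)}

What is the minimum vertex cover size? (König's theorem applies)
Minimum vertex cover size = 4

By König's theorem: in bipartite graphs,
min vertex cover = max matching = 4

Maximum matching has size 4, so minimum vertex cover also has size 4.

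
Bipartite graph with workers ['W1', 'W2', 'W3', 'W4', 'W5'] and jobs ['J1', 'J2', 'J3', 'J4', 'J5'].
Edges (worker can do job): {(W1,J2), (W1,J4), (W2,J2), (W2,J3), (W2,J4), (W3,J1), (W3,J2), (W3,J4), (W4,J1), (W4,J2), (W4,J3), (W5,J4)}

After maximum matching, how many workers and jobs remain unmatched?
Unmatched: 1 workers, 1 jobs

Maximum matching size: 4
Workers: 5 total, 4 matched, 1 unmatched
Jobs: 5 total, 4 matched, 1 unmatched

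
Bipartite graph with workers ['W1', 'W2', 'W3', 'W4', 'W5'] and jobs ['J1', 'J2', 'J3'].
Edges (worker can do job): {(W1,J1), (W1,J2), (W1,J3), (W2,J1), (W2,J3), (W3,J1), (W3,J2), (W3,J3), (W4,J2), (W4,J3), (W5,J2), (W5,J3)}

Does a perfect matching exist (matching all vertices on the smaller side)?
Yes, perfect matching exists (size 3)

Perfect matching: {(W1,J1), (W3,J3), (W5,J2)}
All 3 vertices on the smaller side are matched.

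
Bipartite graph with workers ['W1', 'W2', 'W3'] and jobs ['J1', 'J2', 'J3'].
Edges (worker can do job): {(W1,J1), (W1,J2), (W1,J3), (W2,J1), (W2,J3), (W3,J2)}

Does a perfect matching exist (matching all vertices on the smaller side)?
Yes, perfect matching exists (size 3)

Perfect matching: {(W1,J3), (W2,J1), (W3,J2)}
All 3 vertices on the smaller side are matched.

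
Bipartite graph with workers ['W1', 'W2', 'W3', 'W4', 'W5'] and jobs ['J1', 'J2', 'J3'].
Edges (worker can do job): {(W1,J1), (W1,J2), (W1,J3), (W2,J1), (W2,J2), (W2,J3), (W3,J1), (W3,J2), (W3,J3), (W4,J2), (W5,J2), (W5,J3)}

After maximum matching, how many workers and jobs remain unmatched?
Unmatched: 2 workers, 0 jobs

Maximum matching size: 3
Workers: 5 total, 3 matched, 2 unmatched
Jobs: 3 total, 3 matched, 0 unmatched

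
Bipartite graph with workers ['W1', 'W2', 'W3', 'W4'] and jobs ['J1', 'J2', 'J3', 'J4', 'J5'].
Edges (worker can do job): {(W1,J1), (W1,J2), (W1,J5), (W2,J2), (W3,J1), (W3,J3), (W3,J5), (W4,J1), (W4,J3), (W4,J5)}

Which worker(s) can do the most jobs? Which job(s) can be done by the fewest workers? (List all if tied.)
Most versatile: W1, W3, W4 (3 jobs); Least covered: J4 (0 workers)

Worker degrees (jobs they can do): W1:3, W2:1, W3:3, W4:3
Job degrees (workers who can do it): J1:3, J2:2, J3:2, J4:0, J5:3

Maximum worker degree is 3, achieved by: W1, W3, W4
Minimum job degree is 0, achieved by: J4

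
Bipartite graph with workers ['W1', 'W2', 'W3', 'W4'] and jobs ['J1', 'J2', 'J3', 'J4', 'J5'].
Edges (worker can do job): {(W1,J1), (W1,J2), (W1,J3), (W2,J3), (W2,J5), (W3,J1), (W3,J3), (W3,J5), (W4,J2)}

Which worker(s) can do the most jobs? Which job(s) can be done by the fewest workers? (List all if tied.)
Most versatile: W1, W3 (3 jobs); Least covered: J4 (0 workers)

Worker degrees (jobs they can do): W1:3, W2:2, W3:3, W4:1
Job degrees (workers who can do it): J1:2, J2:2, J3:3, J4:0, J5:2

Maximum worker degree is 3, achieved by: W1, W3
Minimum job degree is 0, achieved by: J4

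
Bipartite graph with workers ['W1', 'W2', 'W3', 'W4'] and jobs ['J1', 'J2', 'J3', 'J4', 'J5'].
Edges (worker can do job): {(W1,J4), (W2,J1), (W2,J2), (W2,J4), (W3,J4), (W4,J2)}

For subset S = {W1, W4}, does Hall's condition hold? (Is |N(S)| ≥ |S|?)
Yes: |N(S)| = 2, |S| = 2

Subset S = {W1, W4}
Neighbors N(S) = {J2, J4}

|N(S)| = 2, |S| = 2
Hall's condition: |N(S)| ≥ |S| is satisfied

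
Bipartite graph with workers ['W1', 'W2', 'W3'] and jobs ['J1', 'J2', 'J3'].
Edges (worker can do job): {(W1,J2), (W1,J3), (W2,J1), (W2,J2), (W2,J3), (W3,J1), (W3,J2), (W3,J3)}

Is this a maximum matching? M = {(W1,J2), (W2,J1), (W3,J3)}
Yes, size 3 is maximum

Proposed matching has size 3.
Maximum matching size for this graph: 3.

This is a maximum matching.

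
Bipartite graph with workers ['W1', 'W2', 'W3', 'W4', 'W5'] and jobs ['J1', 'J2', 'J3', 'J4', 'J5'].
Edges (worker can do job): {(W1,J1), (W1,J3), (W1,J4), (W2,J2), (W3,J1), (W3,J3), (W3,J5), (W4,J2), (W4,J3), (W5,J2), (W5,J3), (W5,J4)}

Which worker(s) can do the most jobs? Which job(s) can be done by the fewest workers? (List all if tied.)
Most versatile: W1, W3, W5 (3 jobs); Least covered: J5 (1 workers)

Worker degrees (jobs they can do): W1:3, W2:1, W3:3, W4:2, W5:3
Job degrees (workers who can do it): J1:2, J2:3, J3:4, J4:2, J5:1

Maximum worker degree is 3, achieved by: W1, W3, W5
Minimum job degree is 1, achieved by: J5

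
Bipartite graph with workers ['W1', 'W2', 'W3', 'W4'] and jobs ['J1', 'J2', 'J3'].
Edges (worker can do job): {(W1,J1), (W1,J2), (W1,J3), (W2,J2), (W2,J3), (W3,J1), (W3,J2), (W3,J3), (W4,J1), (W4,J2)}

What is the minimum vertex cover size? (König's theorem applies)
Minimum vertex cover size = 3

By König's theorem: in bipartite graphs,
min vertex cover = max matching = 3

Maximum matching has size 3, so minimum vertex cover also has size 3.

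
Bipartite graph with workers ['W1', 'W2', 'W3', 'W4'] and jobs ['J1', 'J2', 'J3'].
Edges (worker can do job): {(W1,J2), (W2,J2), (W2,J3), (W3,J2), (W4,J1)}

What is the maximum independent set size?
Maximum independent set = 4

By König's theorem:
- Min vertex cover = Max matching = 3
- Max independent set = Total vertices - Min vertex cover
- Max independent set = 7 - 3 = 4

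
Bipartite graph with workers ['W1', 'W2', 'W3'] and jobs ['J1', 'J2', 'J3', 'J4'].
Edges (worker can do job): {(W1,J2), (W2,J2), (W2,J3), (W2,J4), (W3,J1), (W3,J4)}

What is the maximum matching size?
Maximum matching size = 3

Maximum matching: {(W1,J2), (W2,J3), (W3,J4)}
Size: 3

This assigns 3 workers to 3 distinct jobs.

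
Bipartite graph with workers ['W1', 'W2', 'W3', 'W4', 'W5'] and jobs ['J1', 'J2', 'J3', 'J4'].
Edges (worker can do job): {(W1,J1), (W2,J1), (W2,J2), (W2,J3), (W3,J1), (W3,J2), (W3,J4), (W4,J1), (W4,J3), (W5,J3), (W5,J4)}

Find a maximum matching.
Matching: {(W2,J2), (W3,J1), (W4,J3), (W5,J4)}

Maximum matching (size 4):
  W2 → J2
  W3 → J1
  W4 → J3
  W5 → J4

Each worker is assigned to at most one job, and each job to at most one worker.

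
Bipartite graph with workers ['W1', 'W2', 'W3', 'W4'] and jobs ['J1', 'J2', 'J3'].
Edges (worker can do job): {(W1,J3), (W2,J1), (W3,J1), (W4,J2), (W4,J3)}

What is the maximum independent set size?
Maximum independent set = 4

By König's theorem:
- Min vertex cover = Max matching = 3
- Max independent set = Total vertices - Min vertex cover
- Max independent set = 7 - 3 = 4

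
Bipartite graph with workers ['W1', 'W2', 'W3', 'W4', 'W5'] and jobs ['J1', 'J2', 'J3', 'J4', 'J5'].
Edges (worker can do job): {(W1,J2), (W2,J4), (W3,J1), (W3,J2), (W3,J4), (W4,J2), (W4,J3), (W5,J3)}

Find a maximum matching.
Matching: {(W2,J4), (W3,J1), (W4,J2), (W5,J3)}

Maximum matching (size 4):
  W2 → J4
  W3 → J1
  W4 → J2
  W5 → J3

Each worker is assigned to at most one job, and each job to at most one worker.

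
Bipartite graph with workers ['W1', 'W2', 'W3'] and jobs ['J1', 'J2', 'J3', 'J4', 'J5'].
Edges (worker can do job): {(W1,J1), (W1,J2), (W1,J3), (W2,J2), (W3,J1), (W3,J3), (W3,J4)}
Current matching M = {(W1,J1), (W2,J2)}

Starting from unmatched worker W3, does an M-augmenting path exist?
Yes: W3 → J4

An M-augmenting path alternates non-matching / matching edges, starting and ending at unmatched vertices.
Path: W3 → J4
(J4 is unmatched in M, so the path is augmenting.)
Flipping edges along this path would increase |M| from 2 to 3.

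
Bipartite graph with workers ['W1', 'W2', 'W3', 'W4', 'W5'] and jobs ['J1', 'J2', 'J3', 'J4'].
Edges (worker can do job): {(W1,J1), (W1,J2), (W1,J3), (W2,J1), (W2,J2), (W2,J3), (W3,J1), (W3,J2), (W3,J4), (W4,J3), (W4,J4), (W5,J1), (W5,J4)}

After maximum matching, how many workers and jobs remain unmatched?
Unmatched: 1 workers, 0 jobs

Maximum matching size: 4
Workers: 5 total, 4 matched, 1 unmatched
Jobs: 4 total, 4 matched, 0 unmatched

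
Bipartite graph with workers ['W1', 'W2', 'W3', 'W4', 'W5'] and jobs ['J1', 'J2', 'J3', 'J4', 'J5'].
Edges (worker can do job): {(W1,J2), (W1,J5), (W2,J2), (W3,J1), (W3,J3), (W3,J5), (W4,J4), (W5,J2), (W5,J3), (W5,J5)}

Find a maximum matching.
Matching: {(W1,J5), (W2,J2), (W3,J1), (W4,J4), (W5,J3)}

Maximum matching (size 5):
  W1 → J5
  W2 → J2
  W3 → J1
  W4 → J4
  W5 → J3

Each worker is assigned to at most one job, and each job to at most one worker.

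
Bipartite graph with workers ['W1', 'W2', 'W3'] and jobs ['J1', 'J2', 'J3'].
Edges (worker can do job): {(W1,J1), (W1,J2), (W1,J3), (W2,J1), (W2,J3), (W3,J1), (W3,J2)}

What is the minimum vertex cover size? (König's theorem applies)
Minimum vertex cover size = 3

By König's theorem: in bipartite graphs,
min vertex cover = max matching = 3

Maximum matching has size 3, so minimum vertex cover also has size 3.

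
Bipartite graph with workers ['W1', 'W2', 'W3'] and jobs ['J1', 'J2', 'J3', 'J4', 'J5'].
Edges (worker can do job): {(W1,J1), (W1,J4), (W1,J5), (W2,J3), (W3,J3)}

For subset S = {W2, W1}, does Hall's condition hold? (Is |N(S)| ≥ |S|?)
Yes: |N(S)| = 4, |S| = 2

Subset S = {W2, W1}
Neighbors N(S) = {J1, J3, J4, J5}

|N(S)| = 4, |S| = 2
Hall's condition: |N(S)| ≥ |S| is satisfied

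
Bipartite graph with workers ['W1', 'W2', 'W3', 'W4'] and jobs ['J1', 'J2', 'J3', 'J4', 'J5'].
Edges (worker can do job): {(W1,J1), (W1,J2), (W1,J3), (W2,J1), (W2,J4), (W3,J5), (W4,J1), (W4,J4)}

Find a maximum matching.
Matching: {(W1,J3), (W2,J4), (W3,J5), (W4,J1)}

Maximum matching (size 4):
  W1 → J3
  W2 → J4
  W3 → J5
  W4 → J1

Each worker is assigned to at most one job, and each job to at most one worker.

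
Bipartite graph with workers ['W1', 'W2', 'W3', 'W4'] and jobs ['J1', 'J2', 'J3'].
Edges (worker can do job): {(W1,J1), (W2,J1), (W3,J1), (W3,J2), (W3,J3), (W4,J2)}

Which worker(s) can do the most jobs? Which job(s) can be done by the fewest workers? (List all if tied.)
Most versatile: W3 (3 jobs); Least covered: J3 (1 workers)

Worker degrees (jobs they can do): W1:1, W2:1, W3:3, W4:1
Job degrees (workers who can do it): J1:3, J2:2, J3:1

Maximum worker degree is 3, achieved by: W3
Minimum job degree is 1, achieved by: J3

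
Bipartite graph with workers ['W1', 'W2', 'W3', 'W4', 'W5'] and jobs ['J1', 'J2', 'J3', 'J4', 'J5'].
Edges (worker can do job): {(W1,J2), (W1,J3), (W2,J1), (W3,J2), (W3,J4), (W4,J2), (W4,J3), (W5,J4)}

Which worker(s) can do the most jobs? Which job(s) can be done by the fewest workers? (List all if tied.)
Most versatile: W1, W3, W4 (2 jobs); Least covered: J5 (0 workers)

Worker degrees (jobs they can do): W1:2, W2:1, W3:2, W4:2, W5:1
Job degrees (workers who can do it): J1:1, J2:3, J3:2, J4:2, J5:0

Maximum worker degree is 2, achieved by: W1, W3, W4
Minimum job degree is 0, achieved by: J5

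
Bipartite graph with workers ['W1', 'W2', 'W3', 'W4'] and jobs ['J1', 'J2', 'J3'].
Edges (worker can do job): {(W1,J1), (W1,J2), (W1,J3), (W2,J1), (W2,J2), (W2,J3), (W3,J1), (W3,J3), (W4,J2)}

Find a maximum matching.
Matching: {(W1,J1), (W3,J3), (W4,J2)}

Maximum matching (size 3):
  W1 → J1
  W3 → J3
  W4 → J2

Each worker is assigned to at most one job, and each job to at most one worker.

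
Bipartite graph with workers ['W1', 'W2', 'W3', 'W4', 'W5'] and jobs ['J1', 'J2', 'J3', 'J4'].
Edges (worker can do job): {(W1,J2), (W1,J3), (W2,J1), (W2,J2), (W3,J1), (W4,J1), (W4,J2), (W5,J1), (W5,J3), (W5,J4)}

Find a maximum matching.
Matching: {(W1,J3), (W3,J1), (W4,J2), (W5,J4)}

Maximum matching (size 4):
  W1 → J3
  W3 → J1
  W4 → J2
  W5 → J4

Each worker is assigned to at most one job, and each job to at most one worker.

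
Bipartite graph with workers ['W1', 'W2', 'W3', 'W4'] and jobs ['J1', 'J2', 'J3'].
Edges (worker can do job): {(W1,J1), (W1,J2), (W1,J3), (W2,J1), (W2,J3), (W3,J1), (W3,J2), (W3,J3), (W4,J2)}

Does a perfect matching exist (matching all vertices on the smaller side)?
Yes, perfect matching exists (size 3)

Perfect matching: {(W1,J3), (W3,J1), (W4,J2)}
All 3 vertices on the smaller side are matched.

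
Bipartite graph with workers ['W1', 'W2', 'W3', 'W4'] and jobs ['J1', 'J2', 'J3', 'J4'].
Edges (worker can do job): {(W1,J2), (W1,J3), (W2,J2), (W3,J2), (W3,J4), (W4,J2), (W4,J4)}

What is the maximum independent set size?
Maximum independent set = 5

By König's theorem:
- Min vertex cover = Max matching = 3
- Max independent set = Total vertices - Min vertex cover
- Max independent set = 8 - 3 = 5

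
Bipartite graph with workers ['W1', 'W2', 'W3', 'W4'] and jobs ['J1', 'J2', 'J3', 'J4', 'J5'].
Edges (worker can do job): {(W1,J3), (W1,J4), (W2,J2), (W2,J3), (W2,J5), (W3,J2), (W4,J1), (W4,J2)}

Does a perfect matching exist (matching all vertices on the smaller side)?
Yes, perfect matching exists (size 4)

Perfect matching: {(W1,J4), (W2,J5), (W3,J2), (W4,J1)}
All 4 vertices on the smaller side are matched.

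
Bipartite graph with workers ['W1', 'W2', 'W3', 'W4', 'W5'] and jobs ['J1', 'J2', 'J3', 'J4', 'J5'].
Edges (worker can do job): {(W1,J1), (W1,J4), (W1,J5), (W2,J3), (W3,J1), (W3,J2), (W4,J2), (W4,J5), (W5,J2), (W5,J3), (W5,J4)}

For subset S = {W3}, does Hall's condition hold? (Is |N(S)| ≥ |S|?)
Yes: |N(S)| = 2, |S| = 1

Subset S = {W3}
Neighbors N(S) = {J1, J2}

|N(S)| = 2, |S| = 1
Hall's condition: |N(S)| ≥ |S| is satisfied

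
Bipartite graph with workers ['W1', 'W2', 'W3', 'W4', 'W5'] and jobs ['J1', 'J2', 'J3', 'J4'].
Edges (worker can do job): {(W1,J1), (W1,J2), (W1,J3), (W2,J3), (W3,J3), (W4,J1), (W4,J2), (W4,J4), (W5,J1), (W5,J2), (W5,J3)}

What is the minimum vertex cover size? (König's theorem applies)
Minimum vertex cover size = 4

By König's theorem: in bipartite graphs,
min vertex cover = max matching = 4

Maximum matching has size 4, so minimum vertex cover also has size 4.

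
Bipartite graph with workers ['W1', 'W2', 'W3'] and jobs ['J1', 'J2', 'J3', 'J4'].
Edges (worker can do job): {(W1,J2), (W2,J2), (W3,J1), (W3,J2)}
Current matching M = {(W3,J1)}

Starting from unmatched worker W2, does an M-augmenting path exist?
Yes: W2 → J2

An M-augmenting path alternates non-matching / matching edges, starting and ending at unmatched vertices.
Path: W2 → J2
(J2 is unmatched in M, so the path is augmenting.)
Flipping edges along this path would increase |M| from 1 to 2.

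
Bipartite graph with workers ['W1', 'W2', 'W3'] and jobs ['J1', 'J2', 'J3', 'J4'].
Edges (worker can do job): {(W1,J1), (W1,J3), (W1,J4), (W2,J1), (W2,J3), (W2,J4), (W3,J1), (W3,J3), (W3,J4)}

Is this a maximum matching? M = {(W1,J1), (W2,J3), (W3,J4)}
Yes, size 3 is maximum

Proposed matching has size 3.
Maximum matching size for this graph: 3.

This is a maximum matching.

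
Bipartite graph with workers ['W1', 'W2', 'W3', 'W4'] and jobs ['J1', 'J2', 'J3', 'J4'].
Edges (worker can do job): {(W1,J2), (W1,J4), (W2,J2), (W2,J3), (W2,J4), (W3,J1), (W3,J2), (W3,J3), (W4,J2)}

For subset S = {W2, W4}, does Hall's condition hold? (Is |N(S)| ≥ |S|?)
Yes: |N(S)| = 3, |S| = 2

Subset S = {W2, W4}
Neighbors N(S) = {J2, J3, J4}

|N(S)| = 3, |S| = 2
Hall's condition: |N(S)| ≥ |S| is satisfied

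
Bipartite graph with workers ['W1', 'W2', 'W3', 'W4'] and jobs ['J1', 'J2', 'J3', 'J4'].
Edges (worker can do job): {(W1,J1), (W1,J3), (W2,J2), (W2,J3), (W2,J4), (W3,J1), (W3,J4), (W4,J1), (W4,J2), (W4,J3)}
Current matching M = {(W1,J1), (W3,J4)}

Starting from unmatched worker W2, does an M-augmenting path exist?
Yes: W2 → J2

An M-augmenting path alternates non-matching / matching edges, starting and ending at unmatched vertices.
Path: W2 → J2
(J2 is unmatched in M, so the path is augmenting.)
Flipping edges along this path would increase |M| from 2 to 3.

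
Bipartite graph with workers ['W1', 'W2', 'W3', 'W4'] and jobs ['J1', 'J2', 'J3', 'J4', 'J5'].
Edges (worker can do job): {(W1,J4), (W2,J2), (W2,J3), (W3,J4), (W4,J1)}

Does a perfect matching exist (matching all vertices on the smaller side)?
No, maximum matching has size 3 < 4

Maximum matching has size 3, need 4 for perfect matching.
Unmatched workers: ['W1']
Unmatched jobs: ['J5', 'J2']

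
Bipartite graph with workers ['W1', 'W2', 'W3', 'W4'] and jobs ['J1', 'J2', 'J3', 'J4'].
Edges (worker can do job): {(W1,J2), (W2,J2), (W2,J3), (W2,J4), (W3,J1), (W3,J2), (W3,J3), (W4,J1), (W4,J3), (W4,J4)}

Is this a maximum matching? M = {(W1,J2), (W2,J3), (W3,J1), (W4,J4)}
Yes, size 4 is maximum

Proposed matching has size 4.
Maximum matching size for this graph: 4.

This is a maximum matching.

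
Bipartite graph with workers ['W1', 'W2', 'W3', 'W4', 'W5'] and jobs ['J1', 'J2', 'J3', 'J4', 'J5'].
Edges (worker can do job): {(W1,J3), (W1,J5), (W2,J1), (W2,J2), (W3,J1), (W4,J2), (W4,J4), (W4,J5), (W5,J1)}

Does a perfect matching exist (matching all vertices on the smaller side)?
No, maximum matching has size 4 < 5

Maximum matching has size 4, need 5 for perfect matching.
Unmatched workers: ['W5']
Unmatched jobs: ['J3']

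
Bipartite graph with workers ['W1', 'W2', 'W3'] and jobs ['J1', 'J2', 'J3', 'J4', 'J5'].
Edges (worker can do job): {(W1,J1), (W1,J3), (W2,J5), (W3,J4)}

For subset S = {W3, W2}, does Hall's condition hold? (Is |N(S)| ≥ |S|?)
Yes: |N(S)| = 2, |S| = 2

Subset S = {W3, W2}
Neighbors N(S) = {J4, J5}

|N(S)| = 2, |S| = 2
Hall's condition: |N(S)| ≥ |S| is satisfied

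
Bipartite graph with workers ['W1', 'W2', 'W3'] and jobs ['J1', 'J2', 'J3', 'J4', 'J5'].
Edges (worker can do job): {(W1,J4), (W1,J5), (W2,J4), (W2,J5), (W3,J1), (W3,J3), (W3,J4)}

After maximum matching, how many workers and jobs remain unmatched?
Unmatched: 0 workers, 2 jobs

Maximum matching size: 3
Workers: 3 total, 3 matched, 0 unmatched
Jobs: 5 total, 3 matched, 2 unmatched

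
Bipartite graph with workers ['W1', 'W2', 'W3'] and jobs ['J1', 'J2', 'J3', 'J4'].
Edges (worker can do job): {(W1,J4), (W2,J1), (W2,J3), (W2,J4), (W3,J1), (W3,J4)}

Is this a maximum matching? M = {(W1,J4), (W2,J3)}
No, size 2 is not maximum

Proposed matching has size 2.
Maximum matching size for this graph: 3.

This is NOT maximum - can be improved to size 3.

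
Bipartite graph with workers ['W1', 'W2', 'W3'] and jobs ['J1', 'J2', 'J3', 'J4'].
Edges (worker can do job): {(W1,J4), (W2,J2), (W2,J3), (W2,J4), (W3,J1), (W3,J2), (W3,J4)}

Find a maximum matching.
Matching: {(W1,J4), (W2,J2), (W3,J1)}

Maximum matching (size 3):
  W1 → J4
  W2 → J2
  W3 → J1

Each worker is assigned to at most one job, and each job to at most one worker.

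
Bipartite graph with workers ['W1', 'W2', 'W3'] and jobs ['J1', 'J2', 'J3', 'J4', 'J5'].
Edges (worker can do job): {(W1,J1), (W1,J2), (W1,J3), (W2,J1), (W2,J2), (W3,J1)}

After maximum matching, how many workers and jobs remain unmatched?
Unmatched: 0 workers, 2 jobs

Maximum matching size: 3
Workers: 3 total, 3 matched, 0 unmatched
Jobs: 5 total, 3 matched, 2 unmatched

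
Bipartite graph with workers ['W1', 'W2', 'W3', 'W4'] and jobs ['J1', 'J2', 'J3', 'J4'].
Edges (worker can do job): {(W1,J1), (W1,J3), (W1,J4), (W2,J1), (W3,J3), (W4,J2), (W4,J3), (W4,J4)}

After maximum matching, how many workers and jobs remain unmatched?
Unmatched: 0 workers, 0 jobs

Maximum matching size: 4
Workers: 4 total, 4 matched, 0 unmatched
Jobs: 4 total, 4 matched, 0 unmatched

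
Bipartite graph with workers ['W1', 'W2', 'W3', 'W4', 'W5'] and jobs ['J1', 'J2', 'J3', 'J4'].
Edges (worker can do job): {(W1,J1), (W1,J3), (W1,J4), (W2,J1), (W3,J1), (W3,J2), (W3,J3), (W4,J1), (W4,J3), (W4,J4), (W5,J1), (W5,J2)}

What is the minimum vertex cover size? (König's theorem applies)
Minimum vertex cover size = 4

By König's theorem: in bipartite graphs,
min vertex cover = max matching = 4

Maximum matching has size 4, so minimum vertex cover also has size 4.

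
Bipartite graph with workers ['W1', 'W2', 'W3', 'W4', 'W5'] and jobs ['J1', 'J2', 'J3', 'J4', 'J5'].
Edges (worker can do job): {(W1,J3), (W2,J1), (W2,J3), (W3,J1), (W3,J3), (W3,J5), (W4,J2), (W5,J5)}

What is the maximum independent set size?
Maximum independent set = 6

By König's theorem:
- Min vertex cover = Max matching = 4
- Max independent set = Total vertices - Min vertex cover
- Max independent set = 10 - 4 = 6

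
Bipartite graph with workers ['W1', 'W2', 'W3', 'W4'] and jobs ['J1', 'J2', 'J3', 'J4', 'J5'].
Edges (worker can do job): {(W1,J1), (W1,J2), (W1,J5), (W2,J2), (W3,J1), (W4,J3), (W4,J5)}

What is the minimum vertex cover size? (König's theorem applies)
Minimum vertex cover size = 4

By König's theorem: in bipartite graphs,
min vertex cover = max matching = 4

Maximum matching has size 4, so minimum vertex cover also has size 4.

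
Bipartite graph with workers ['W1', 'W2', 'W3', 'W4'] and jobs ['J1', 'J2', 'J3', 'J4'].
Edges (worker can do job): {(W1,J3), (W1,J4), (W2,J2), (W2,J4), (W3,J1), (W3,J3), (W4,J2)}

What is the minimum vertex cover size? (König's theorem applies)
Minimum vertex cover size = 4

By König's theorem: in bipartite graphs,
min vertex cover = max matching = 4

Maximum matching has size 4, so minimum vertex cover also has size 4.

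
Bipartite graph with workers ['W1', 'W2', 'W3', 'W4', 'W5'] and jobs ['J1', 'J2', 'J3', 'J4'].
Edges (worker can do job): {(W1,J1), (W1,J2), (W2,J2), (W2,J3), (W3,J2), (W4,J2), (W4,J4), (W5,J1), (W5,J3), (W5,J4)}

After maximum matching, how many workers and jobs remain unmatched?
Unmatched: 1 workers, 0 jobs

Maximum matching size: 4
Workers: 5 total, 4 matched, 1 unmatched
Jobs: 4 total, 4 matched, 0 unmatched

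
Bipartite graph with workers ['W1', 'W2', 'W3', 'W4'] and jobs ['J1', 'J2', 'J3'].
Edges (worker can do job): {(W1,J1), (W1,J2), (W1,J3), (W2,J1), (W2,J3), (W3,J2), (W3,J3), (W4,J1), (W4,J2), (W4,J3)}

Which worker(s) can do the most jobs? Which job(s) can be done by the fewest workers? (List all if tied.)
Most versatile: W1, W4 (3 jobs); Least covered: J1, J2 (3 workers)

Worker degrees (jobs they can do): W1:3, W2:2, W3:2, W4:3
Job degrees (workers who can do it): J1:3, J2:3, J3:4

Maximum worker degree is 3, achieved by: W1, W4
Minimum job degree is 3, achieved by: J1, J2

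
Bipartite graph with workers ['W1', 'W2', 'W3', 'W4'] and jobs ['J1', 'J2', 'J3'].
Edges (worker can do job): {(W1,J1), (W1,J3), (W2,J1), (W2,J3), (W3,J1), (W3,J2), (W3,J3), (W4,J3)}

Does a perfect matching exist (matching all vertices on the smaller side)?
Yes, perfect matching exists (size 3)

Perfect matching: {(W1,J1), (W3,J2), (W4,J3)}
All 3 vertices on the smaller side are matched.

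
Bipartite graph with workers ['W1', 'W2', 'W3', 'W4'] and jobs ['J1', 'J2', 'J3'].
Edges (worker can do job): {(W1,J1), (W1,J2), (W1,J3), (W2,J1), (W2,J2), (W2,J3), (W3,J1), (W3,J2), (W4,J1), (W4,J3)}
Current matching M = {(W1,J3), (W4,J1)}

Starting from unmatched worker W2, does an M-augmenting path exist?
Yes: W2 → J1 → W4 → J3 → W1 → J2

An M-augmenting path alternates non-matching / matching edges, starting and ending at unmatched vertices.
Path: W2 → J1 → W4 → J3 → W1 → J2
(J2 is unmatched in M, so the path is augmenting.)
Flipping edges along this path would increase |M| from 2 to 3.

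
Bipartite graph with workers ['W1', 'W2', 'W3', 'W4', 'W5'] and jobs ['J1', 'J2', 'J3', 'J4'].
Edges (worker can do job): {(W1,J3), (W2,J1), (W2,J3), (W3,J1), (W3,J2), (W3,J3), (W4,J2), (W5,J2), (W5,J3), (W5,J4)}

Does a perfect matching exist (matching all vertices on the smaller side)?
Yes, perfect matching exists (size 4)

Perfect matching: {(W2,J1), (W3,J3), (W4,J2), (W5,J4)}
All 4 vertices on the smaller side are matched.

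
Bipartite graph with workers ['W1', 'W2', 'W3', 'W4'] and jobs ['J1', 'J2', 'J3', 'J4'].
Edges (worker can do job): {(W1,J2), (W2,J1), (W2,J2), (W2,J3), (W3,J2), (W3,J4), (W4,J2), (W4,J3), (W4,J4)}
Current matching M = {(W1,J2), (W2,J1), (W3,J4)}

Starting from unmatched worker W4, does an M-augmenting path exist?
Yes: W4 → J3

An M-augmenting path alternates non-matching / matching edges, starting and ending at unmatched vertices.
Path: W4 → J3
(J3 is unmatched in M, so the path is augmenting.)
Flipping edges along this path would increase |M| from 3 to 4.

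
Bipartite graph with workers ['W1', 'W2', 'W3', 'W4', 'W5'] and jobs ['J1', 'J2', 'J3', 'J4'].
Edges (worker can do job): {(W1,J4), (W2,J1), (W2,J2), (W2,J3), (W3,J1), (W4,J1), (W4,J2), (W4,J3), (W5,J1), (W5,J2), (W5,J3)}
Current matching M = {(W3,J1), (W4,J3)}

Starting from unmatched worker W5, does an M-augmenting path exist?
Yes: W5 → J2

An M-augmenting path alternates non-matching / matching edges, starting and ending at unmatched vertices.
Path: W5 → J2
(J2 is unmatched in M, so the path is augmenting.)
Flipping edges along this path would increase |M| from 2 to 3.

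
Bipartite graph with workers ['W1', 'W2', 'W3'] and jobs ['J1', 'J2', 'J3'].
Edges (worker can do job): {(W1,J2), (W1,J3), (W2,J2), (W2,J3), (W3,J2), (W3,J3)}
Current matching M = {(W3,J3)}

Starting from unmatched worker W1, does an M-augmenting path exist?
Yes: W1 → J3 → W3 → J2

An M-augmenting path alternates non-matching / matching edges, starting and ending at unmatched vertices.
Path: W1 → J3 → W3 → J2
(J2 is unmatched in M, so the path is augmenting.)
Flipping edges along this path would increase |M| from 1 to 2.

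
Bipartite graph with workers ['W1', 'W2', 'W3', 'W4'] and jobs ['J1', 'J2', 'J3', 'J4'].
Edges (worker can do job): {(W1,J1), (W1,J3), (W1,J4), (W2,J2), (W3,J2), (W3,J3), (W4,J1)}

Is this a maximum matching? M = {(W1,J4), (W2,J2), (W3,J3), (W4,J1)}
Yes, size 4 is maximum

Proposed matching has size 4.
Maximum matching size for this graph: 4.

This is a maximum matching.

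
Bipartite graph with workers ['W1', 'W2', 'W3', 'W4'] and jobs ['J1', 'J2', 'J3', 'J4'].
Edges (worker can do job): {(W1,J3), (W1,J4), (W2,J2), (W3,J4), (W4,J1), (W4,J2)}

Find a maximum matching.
Matching: {(W1,J3), (W2,J2), (W3,J4), (W4,J1)}

Maximum matching (size 4):
  W1 → J3
  W2 → J2
  W3 → J4
  W4 → J1

Each worker is assigned to at most one job, and each job to at most one worker.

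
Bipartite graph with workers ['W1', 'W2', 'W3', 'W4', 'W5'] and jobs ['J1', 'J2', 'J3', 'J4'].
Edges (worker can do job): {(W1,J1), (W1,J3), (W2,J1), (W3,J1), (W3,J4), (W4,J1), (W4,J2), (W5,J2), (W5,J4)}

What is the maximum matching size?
Maximum matching size = 4

Maximum matching: {(W1,J3), (W3,J4), (W4,J1), (W5,J2)}
Size: 4

This assigns 4 workers to 4 distinct jobs.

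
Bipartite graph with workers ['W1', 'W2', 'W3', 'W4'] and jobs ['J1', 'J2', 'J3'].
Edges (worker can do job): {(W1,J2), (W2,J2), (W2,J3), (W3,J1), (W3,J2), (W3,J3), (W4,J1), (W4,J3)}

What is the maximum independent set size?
Maximum independent set = 4

By König's theorem:
- Min vertex cover = Max matching = 3
- Max independent set = Total vertices - Min vertex cover
- Max independent set = 7 - 3 = 4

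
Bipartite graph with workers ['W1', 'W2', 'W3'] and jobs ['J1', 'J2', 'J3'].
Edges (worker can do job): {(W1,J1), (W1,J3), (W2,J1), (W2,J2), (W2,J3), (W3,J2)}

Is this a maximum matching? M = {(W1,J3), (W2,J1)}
No, size 2 is not maximum

Proposed matching has size 2.
Maximum matching size for this graph: 3.

This is NOT maximum - can be improved to size 3.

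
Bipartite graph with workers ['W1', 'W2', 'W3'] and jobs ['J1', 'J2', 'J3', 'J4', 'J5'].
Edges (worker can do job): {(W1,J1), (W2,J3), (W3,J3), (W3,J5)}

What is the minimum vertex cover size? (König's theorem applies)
Minimum vertex cover size = 3

By König's theorem: in bipartite graphs,
min vertex cover = max matching = 3

Maximum matching has size 3, so minimum vertex cover also has size 3.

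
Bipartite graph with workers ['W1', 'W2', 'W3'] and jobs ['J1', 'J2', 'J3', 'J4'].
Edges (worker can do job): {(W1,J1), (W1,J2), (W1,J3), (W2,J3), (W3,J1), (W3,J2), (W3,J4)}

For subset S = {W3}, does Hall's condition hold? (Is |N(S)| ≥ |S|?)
Yes: |N(S)| = 3, |S| = 1

Subset S = {W3}
Neighbors N(S) = {J1, J2, J4}

|N(S)| = 3, |S| = 1
Hall's condition: |N(S)| ≥ |S| is satisfied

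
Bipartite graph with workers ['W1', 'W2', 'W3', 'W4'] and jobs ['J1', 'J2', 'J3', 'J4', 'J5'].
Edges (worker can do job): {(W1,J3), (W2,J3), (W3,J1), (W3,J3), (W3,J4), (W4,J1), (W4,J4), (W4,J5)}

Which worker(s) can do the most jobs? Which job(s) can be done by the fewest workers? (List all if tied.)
Most versatile: W3, W4 (3 jobs); Least covered: J2 (0 workers)

Worker degrees (jobs they can do): W1:1, W2:1, W3:3, W4:3
Job degrees (workers who can do it): J1:2, J2:0, J3:3, J4:2, J5:1

Maximum worker degree is 3, achieved by: W3, W4
Minimum job degree is 0, achieved by: J2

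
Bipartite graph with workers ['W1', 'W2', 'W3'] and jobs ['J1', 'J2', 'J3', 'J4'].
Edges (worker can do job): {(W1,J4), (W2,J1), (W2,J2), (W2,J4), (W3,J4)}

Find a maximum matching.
Matching: {(W2,J1), (W3,J4)}

Maximum matching (size 2):
  W2 → J1
  W3 → J4

Each worker is assigned to at most one job, and each job to at most one worker.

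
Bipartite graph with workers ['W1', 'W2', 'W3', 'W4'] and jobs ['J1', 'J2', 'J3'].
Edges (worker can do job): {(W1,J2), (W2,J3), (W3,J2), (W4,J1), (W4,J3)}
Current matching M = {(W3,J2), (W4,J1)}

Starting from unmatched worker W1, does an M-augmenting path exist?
No augmenting path from W1

Alternating search from W1 reaches jobs: {J2}.
Every reachable job is already matched in M, and following those matched edges back to workers exposes no further unvisited jobs.
No M-augmenting path from W1 exists.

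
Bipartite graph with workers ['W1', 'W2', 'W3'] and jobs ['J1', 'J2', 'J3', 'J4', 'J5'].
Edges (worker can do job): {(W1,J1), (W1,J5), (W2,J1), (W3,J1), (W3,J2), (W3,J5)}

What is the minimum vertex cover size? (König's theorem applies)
Minimum vertex cover size = 3

By König's theorem: in bipartite graphs,
min vertex cover = max matching = 3

Maximum matching has size 3, so minimum vertex cover also has size 3.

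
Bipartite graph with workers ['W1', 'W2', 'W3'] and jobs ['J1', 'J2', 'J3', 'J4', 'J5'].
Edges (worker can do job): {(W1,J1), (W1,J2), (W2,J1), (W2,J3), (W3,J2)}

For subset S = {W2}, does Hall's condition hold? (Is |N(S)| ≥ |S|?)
Yes: |N(S)| = 2, |S| = 1

Subset S = {W2}
Neighbors N(S) = {J1, J3}

|N(S)| = 2, |S| = 1
Hall's condition: |N(S)| ≥ |S| is satisfied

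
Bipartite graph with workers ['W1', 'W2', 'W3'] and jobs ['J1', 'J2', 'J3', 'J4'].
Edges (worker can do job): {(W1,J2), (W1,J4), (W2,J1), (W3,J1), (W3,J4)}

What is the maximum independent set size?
Maximum independent set = 4

By König's theorem:
- Min vertex cover = Max matching = 3
- Max independent set = Total vertices - Min vertex cover
- Max independent set = 7 - 3 = 4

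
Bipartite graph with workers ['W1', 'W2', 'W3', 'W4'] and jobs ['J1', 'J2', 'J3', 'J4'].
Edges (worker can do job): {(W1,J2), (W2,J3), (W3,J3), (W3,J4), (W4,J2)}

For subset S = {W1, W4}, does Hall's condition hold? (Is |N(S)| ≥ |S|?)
No: |N(S)| = 1, |S| = 2

Subset S = {W1, W4}
Neighbors N(S) = {J2}

|N(S)| = 1, |S| = 2
Hall's condition: |N(S)| ≥ |S| is NOT satisfied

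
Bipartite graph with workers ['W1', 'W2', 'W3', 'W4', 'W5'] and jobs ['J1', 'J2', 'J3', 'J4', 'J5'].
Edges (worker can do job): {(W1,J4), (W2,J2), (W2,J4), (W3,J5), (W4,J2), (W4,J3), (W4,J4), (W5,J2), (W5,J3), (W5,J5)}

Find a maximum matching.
Matching: {(W1,J4), (W3,J5), (W4,J3), (W5,J2)}

Maximum matching (size 4):
  W1 → J4
  W3 → J5
  W4 → J3
  W5 → J2

Each worker is assigned to at most one job, and each job to at most one worker.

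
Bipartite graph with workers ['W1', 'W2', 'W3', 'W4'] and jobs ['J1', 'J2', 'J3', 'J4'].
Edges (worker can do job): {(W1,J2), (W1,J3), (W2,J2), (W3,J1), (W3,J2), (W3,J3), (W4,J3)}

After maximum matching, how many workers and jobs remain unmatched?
Unmatched: 1 workers, 1 jobs

Maximum matching size: 3
Workers: 4 total, 3 matched, 1 unmatched
Jobs: 4 total, 3 matched, 1 unmatched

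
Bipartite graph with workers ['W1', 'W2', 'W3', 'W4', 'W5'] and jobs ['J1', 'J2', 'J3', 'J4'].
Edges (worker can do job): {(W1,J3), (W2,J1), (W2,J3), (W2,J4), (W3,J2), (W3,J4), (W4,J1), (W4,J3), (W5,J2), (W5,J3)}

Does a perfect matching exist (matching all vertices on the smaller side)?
Yes, perfect matching exists (size 4)

Perfect matching: {(W2,J4), (W3,J2), (W4,J1), (W5,J3)}
All 4 vertices on the smaller side are matched.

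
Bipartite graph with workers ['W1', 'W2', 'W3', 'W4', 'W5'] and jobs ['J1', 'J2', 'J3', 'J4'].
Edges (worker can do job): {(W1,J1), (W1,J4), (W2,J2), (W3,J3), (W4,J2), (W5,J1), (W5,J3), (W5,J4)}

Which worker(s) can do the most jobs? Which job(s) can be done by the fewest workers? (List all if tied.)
Most versatile: W5 (3 jobs); Least covered: J1, J2, J3, J4 (2 workers)

Worker degrees (jobs they can do): W1:2, W2:1, W3:1, W4:1, W5:3
Job degrees (workers who can do it): J1:2, J2:2, J3:2, J4:2

Maximum worker degree is 3, achieved by: W5
Minimum job degree is 2, achieved by: J1, J2, J3, J4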